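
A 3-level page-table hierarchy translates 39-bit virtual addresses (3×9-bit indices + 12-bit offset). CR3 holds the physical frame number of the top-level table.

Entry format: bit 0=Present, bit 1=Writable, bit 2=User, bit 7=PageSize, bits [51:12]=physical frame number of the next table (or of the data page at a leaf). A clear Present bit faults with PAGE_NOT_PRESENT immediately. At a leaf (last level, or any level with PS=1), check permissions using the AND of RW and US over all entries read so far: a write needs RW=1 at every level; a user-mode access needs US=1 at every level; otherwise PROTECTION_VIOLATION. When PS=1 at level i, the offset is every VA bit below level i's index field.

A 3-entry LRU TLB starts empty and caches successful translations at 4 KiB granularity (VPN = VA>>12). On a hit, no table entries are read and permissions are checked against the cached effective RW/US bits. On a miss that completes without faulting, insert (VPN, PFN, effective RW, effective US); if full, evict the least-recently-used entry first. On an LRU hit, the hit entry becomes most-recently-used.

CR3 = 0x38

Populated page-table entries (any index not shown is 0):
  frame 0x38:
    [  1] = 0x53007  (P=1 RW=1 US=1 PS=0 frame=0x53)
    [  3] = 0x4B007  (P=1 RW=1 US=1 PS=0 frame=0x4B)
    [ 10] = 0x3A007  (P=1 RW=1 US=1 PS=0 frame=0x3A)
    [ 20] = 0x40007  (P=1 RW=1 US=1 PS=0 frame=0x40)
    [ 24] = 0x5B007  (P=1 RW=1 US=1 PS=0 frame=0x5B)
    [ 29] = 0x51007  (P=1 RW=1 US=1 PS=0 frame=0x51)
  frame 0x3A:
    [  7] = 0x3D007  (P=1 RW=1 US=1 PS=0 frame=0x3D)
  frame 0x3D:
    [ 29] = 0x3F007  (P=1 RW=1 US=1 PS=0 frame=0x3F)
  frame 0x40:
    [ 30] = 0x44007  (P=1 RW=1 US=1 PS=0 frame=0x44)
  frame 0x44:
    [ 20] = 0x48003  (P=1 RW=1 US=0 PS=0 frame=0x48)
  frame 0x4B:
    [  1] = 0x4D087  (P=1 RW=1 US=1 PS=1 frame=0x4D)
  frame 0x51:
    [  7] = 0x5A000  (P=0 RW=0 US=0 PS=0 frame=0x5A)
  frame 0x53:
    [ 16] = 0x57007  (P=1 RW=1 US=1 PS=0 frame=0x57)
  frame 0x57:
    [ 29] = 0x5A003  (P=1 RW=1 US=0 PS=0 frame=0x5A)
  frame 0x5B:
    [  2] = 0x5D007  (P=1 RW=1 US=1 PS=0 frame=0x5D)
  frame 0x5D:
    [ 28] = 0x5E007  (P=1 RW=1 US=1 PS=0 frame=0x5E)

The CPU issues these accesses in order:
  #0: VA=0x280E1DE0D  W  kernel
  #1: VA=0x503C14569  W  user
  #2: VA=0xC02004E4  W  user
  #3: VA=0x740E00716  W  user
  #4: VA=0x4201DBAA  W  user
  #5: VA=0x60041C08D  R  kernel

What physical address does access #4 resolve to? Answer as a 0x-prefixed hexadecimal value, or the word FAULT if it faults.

Per-access translation:
#0 VA=0x280E1DE0D (w,kernel):
  [0] read 0x38 idx=10: raw=0x3A007 flags P=1 W=1 U=1 S=0
  [1] read 0x3A idx=7: raw=0x3D007 flags P=1 W=1 U=1 S=0
  [2] read 0x3D idx=29: raw=0x3F007 flags P=1 W=1 U=1 S=0
  ⇒ phys 0x3FE0D  [3 reads]
#1 VA=0x503C14569 (w,user):
  [0] read 0x38 idx=20: raw=0x40007 flags P=1 W=1 U=1 S=0
  [1] read 0x40 idx=30: raw=0x44007 flags P=1 W=1 U=1 S=0
  [2] read 0x44 idx=20: raw=0x48003 flags P=1 W=1 U=0 S=0
  ✗ PROTECTION_VIOLATION  [3 reads]
#2 VA=0xC02004E4 (w,user):
  [0] read 0x38 idx=3: raw=0x4B007 flags P=1 W=1 U=1 S=0
  [1] read 0x4B idx=1: raw=0x4D087 flags P=1 W=1 U=1 S=1
  ⇒ phys 0x4D4E4 (huge @L1)  [2 reads]
#3 VA=0x740E00716 (w,user):
  [0] read 0x38 idx=29: raw=0x51007 flags P=1 W=1 U=1 S=0
  [1] read 0x51 idx=7: raw=0x5A000 flags P=0 W=0 U=0 S=0
  ✗ PAGE_NOT_PRESENT  [2 reads]
#4 VA=0x4201DBAA (w,user):
  [0] read 0x38 idx=1: raw=0x53007 flags P=1 W=1 U=1 S=0
  [1] read 0x53 idx=16: raw=0x57007 flags P=1 W=1 U=1 S=0
  [2] read 0x57 idx=29: raw=0x5A003 flags P=1 W=1 U=0 S=0
  ✗ PROTECTION_VIOLATION  [3 reads]
#5 VA=0x60041C08D (r,kernel):
  [0] read 0x38 idx=24: raw=0x5B007 flags P=1 W=1 U=1 S=0
  [1] read 0x5B idx=2: raw=0x5D007 flags P=1 W=1 U=1 S=0
  [2] read 0x5D idx=28: raw=0x5E007 flags P=1 W=1 U=1 S=0
  ⇒ phys 0x5E08D  [3 reads]

Access #4 PA: FAULT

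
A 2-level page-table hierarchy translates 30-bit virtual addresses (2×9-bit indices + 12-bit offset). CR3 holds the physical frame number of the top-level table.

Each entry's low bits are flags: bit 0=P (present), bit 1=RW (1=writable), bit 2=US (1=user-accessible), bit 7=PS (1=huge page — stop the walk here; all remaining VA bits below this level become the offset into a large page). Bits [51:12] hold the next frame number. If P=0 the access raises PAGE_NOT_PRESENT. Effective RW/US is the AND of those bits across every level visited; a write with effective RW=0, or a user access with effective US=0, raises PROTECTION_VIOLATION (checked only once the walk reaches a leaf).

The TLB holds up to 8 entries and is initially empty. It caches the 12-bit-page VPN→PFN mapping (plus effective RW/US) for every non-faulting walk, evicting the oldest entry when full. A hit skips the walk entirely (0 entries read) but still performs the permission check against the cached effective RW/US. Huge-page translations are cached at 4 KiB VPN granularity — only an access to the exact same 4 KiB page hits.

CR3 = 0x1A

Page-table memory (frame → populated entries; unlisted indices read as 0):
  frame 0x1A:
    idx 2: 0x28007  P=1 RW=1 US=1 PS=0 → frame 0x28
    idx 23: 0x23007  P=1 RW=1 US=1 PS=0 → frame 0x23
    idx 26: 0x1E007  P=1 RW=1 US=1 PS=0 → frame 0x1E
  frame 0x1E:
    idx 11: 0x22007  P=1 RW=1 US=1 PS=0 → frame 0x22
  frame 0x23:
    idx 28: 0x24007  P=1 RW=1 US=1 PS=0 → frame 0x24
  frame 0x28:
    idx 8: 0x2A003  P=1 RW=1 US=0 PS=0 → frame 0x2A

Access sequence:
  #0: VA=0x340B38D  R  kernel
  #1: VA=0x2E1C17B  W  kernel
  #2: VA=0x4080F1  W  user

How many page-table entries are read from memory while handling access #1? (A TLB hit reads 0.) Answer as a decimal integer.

Per-access translation:
#0 VA=0x340B38D (r,kernel):
  lvl0: tbl 0x1A, slot 26 ⇒ 0x1E007 (P1/RW1/US1/PS0)
  lvl1: tbl 0x1E, slot 11 ⇒ 0x22007 (P1/RW1/US1/PS0)
  ✓ 0x2238D  — 2 lookups
#1 VA=0x2E1C17B (w,kernel):
  lvl0: tbl 0x1A, slot 23 ⇒ 0x23007 (P1/RW1/US1/PS0)
  lvl1: tbl 0x23, slot 28 ⇒ 0x24007 (P1/RW1/US1/PS0)
  ✓ 0x2417B  — 2 lookups
#2 VA=0x4080F1 (w,user):
  lvl0: tbl 0x1A, slot 2 ⇒ 0x28007 (P1/RW1/US1/PS0)
  lvl1: tbl 0x28, slot 8 ⇒ 0x2A003 (P1/RW1/US0/PS0)
  ✗ PROTECTION_VIOLATION  [2 reads]

Entries read for #1: 2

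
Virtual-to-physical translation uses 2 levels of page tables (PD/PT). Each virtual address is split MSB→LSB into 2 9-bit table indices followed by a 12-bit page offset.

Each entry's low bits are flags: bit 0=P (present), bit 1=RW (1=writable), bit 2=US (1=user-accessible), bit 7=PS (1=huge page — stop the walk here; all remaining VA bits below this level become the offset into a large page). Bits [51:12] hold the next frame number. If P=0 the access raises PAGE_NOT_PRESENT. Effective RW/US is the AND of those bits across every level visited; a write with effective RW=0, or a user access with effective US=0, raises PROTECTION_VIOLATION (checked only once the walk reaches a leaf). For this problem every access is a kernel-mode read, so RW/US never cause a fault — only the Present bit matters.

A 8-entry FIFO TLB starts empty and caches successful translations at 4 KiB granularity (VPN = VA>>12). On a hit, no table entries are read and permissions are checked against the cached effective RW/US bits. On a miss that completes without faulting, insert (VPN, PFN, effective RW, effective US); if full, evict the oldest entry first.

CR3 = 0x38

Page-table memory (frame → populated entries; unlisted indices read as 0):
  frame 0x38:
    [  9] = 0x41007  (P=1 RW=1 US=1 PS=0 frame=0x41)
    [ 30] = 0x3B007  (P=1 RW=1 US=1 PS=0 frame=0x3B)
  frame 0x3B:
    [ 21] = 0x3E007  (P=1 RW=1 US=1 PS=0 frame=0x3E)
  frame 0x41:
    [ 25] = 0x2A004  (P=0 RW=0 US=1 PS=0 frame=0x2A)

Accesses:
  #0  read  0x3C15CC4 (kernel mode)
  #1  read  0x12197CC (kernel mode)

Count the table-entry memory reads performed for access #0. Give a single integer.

Per-access translation:
#0 VA=0x3C15CC4 (r,kernel):
  [0] read 0x38 idx=30: raw=0x3B007 flags P=1 W=1 U=1 S=0
  [1] read 0x3B idx=21: raw=0x3E007 flags P=1 W=1 U=1 S=0
  → PA=0x3ECC4  (2 entries read)
#1 VA=0x12197CC (r,kernel):
  [0] read 0x38 idx=9: raw=0x41007 flags P=1 W=1 U=1 S=0
  [1] read 0x41 idx=25: raw=0x2A004 flags P=0 W=0 U=1 S=0
  ⇒ fault: PAGE_NOT_PRESENT  — 2 lookups

Entries read for #0: 2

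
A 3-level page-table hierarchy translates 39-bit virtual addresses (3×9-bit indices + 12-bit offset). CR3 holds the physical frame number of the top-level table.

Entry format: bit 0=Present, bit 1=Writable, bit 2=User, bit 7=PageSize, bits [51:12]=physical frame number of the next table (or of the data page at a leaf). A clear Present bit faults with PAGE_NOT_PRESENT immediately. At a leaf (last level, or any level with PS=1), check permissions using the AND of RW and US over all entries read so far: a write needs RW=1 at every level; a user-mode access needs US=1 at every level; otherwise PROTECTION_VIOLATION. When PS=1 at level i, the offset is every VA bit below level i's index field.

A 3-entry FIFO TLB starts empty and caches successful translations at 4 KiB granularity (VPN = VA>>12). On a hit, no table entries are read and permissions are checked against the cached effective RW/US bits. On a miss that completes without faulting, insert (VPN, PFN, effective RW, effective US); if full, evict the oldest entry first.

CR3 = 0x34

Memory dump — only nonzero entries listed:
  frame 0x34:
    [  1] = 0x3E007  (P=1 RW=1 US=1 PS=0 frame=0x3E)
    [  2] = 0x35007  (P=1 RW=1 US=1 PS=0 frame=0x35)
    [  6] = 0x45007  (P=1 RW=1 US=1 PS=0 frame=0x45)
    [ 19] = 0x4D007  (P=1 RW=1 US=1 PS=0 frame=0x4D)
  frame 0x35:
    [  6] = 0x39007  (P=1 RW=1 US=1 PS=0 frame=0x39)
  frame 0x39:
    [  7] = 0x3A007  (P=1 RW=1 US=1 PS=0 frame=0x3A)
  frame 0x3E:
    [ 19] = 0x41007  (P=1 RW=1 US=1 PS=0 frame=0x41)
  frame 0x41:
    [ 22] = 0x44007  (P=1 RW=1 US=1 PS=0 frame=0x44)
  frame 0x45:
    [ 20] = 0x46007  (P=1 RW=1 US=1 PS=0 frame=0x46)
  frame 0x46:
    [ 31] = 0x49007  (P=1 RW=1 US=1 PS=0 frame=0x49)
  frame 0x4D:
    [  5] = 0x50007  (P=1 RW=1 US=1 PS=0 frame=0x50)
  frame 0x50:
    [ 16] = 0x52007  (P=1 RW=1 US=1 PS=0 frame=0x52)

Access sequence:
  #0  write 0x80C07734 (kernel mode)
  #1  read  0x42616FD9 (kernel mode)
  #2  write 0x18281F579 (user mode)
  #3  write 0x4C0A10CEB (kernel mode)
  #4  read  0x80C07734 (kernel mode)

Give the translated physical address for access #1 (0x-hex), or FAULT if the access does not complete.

Per-access translation:
#0 VA=0x80C07734 (w,kernel):
  L0: frame=0x34 idx=2 entry=0x35007 [P=1 RW=1 US=1 PS=0]
  L1: frame=0x35 idx=6 entry=0x39007 [P=1 RW=1 US=1 PS=0]
  L2: frame=0x39 idx=7 entry=0x3A007 [P=1 RW=1 US=1 PS=0]
  → PA=0x3A734  (3 entries read)
#1 VA=0x42616FD9 (r,kernel):
  L0: frame=0x34 idx=1 entry=0x3E007 [P=1 RW=1 US=1 PS=0]
  L1: frame=0x3E idx=19 entry=0x41007 [P=1 RW=1 US=1 PS=0]
  L2: frame=0x41 idx=22 entry=0x44007 [P=1 RW=1 US=1 PS=0]
  → PA=0x44FD9  (3 entries read)
#2 VA=0x18281F579 (w,user):
  L0: frame=0x34 idx=6 entry=0x45007 [P=1 RW=1 US=1 PS=0]
  L1: frame=0x45 idx=20 entry=0x46007 [P=1 RW=1 US=1 PS=0]
  L2: frame=0x46 idx=31 entry=0x49007 [P=1 RW=1 US=1 PS=0]
  → PA=0x49579  (3 entries read)
#3 VA=0x4C0A10CEB (w,kernel):
  L0: frame=0x34 idx=19 entry=0x4D007 [P=1 RW=1 US=1 PS=0]
  L1: frame=0x4D idx=5 entry=0x50007 [P=1 RW=1 US=1 PS=0]
  L2: frame=0x50 idx=16 entry=0x52007 [P=1 RW=1 US=1 PS=0]
  → PA=0x52CEB  (3 entries read)
#4 VA=0x80C07734 (r,kernel):
  L0: frame=0x34 idx=2 entry=0x35007 [P=1 RW=1 US=1 PS=0]
  L1: frame=0x35 idx=6 entry=0x39007 [P=1 RW=1 US=1 PS=0]
  L2: frame=0x39 idx=7 entry=0x3A007 [P=1 RW=1 US=1 PS=0]
  → PA=0x3A734  (3 entries read)

Access #1 PA: 0x44FD9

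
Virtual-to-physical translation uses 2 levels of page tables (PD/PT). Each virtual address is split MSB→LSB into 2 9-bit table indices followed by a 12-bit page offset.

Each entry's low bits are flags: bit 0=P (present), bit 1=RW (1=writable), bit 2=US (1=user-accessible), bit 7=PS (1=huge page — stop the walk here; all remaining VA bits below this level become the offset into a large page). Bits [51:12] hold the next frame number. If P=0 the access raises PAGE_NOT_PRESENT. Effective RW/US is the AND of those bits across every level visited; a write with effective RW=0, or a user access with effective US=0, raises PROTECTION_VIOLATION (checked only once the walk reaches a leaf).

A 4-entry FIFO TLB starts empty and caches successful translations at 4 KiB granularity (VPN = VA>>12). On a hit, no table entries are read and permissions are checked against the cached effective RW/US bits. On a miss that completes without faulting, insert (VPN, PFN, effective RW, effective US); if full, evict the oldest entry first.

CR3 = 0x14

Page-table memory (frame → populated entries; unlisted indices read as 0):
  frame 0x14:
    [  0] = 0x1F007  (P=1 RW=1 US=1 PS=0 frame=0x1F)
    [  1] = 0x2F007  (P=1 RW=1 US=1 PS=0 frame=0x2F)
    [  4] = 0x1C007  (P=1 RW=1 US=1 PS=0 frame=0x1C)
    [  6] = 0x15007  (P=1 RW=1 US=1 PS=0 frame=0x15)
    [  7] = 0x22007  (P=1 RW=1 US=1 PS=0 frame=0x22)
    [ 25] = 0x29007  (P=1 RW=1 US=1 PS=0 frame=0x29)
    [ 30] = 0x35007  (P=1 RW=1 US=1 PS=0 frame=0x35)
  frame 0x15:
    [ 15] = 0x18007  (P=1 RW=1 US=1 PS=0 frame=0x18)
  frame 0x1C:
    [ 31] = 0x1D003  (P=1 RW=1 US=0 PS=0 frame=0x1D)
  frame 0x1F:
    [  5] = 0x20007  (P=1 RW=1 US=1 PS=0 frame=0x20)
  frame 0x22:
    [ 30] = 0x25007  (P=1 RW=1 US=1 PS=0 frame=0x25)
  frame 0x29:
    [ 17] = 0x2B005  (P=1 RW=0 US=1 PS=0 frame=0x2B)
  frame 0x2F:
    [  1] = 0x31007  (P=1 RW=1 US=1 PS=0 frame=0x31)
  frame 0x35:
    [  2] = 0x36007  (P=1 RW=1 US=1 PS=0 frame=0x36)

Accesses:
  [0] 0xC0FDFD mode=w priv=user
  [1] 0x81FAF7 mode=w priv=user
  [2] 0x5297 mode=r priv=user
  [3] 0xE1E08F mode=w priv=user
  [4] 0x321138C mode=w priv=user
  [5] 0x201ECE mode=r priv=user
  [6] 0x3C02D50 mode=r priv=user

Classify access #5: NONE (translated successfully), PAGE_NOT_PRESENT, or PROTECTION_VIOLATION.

Per-access translation:
#0 VA=0xC0FDFD (w,user):
  L0: frame=0x14 idx=6 entry=0x15007 [P=1 RW=1 US=1 PS=0]
  L1: frame=0x15 idx=15 entry=0x18007 [P=1 RW=1 US=1 PS=0]
  → PA=0x18DFD  (2 entries read)
#1 VA=0x81FAF7 (w,user):
  L0: frame=0x14 idx=4 entry=0x1C007 [P=1 RW=1 US=1 PS=0]
  L1: frame=0x1C idx=31 entry=0x1D003 [P=1 RW=1 US=0 PS=0]
  ✗ PROTECTION_VIOLATION  [2 reads]
#2 VA=0x5297 (r,user):
  L0: frame=0x14 idx=0 entry=0x1F007 [P=1 RW=1 US=1 PS=0]
  L1: frame=0x1F idx=5 entry=0x20007 [P=1 RW=1 US=1 PS=0]
  → PA=0x20297  (2 entries read)
#3 VA=0xE1E08F (w,user):
  L0: frame=0x14 idx=7 entry=0x22007 [P=1 RW=1 US=1 PS=0]
  L1: frame=0x22 idx=30 entry=0x25007 [P=1 RW=1 US=1 PS=0]
  → PA=0x2508F  (2 entries read)
#4 VA=0x321138C (w,user):
  L0: frame=0x14 idx=25 entry=0x29007 [P=1 RW=1 US=1 PS=0]
  L1: frame=0x29 idx=17 entry=0x2B005 [P=1 RW=0 US=1 PS=0]
  ✗ PROTECTION_VIOLATION  [2 reads]
#5 VA=0x201ECE (r,user):
  L0: frame=0x14 idx=1 entry=0x2F007 [P=1 RW=1 US=1 PS=0]
  L1: frame=0x2F idx=1 entry=0x31007 [P=1 RW=1 US=1 PS=0]
  → PA=0x31ECE  (2 entries read)
#6 VA=0x3C02D50 (r,user):
  L0: frame=0x14 idx=30 entry=0x35007 [P=1 RW=1 US=1 PS=0]
  L1: frame=0x35 idx=2 entry=0x36007 [P=1 RW=1 US=1 PS=0]
  → PA=0x36D50  (2 entries read)

Access #5 fault: NONE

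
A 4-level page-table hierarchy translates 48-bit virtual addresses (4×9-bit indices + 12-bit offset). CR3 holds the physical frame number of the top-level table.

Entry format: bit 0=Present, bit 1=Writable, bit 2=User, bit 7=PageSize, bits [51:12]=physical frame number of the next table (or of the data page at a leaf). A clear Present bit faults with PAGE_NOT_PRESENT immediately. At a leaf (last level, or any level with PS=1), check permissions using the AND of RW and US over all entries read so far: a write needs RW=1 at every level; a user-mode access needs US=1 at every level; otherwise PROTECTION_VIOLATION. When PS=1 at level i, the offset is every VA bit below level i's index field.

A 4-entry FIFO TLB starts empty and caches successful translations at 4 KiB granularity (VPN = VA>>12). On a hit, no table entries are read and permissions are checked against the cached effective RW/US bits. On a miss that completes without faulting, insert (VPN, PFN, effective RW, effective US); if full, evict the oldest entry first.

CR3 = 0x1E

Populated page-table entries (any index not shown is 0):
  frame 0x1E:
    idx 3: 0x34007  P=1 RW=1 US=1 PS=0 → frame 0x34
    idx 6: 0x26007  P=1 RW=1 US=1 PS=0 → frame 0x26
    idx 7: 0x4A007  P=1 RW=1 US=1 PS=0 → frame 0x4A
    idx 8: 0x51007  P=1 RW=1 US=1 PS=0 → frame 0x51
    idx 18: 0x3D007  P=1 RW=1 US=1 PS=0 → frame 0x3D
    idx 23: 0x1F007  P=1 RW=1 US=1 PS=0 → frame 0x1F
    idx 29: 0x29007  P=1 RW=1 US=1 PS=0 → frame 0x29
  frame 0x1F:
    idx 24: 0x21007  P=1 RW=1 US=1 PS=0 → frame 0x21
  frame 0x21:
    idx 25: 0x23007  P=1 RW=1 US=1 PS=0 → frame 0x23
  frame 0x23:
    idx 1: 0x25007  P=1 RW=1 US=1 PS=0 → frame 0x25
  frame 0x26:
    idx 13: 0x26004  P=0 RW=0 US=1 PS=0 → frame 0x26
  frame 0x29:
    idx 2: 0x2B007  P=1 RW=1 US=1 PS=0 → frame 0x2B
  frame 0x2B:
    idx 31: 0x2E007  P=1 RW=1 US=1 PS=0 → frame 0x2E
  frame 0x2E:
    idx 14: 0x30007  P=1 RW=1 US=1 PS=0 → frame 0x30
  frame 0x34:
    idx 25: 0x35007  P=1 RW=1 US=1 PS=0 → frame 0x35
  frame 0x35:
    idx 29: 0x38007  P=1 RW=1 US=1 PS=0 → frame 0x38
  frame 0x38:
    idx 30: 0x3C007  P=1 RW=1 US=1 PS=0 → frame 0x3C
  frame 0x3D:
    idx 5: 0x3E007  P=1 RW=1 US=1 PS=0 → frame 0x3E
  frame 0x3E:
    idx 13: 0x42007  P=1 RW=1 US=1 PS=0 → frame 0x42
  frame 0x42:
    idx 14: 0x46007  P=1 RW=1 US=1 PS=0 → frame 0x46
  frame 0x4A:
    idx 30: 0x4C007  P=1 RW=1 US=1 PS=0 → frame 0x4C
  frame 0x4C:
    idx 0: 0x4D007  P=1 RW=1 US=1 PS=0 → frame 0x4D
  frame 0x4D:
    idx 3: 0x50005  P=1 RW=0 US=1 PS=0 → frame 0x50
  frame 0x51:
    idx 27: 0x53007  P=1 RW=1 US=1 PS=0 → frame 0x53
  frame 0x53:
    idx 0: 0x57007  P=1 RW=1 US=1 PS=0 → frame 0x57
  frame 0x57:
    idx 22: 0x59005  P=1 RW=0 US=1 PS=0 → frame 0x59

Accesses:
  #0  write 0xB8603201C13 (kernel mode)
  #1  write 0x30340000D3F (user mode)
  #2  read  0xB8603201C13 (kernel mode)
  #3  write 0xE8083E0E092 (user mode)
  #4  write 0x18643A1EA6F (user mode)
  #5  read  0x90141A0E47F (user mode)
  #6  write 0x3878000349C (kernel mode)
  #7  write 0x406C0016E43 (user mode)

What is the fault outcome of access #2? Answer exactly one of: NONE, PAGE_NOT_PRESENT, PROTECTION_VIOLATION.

Trace:
#0 VA=0xB8603201C13 (w,kernel):
  lvl0: tbl 0x1E, slot 23 ⇒ 0x1F007 (P1/RW1/US1/PS0)
  lvl1: tbl 0x1F, slot 24 ⇒ 0x21007 (P1/RW1/US1/PS0)
  lvl2: tbl 0x21, slot 25 ⇒ 0x23007 (P1/RW1/US1/PS0)
  lvl3: tbl 0x23, slot 1 ⇒ 0x25007 (P1/RW1/US1/PS0)
  ✓ 0x25C13  — 4 lookups
#1 VA=0x30340000D3F (w,user):
  lvl0: tbl 0x1E, slot 6 ⇒ 0x26007 (P1/RW1/US1/PS0)
  lvl1: tbl 0x26, slot 13 ⇒ 0x26004 (P0/RW0/US1/PS0)
  ✗ PAGE_NOT_PRESENT  [2 reads]
#2 VA=0xB8603201C13 (r,kernel):
  TLB hit vpn=0xB8603201 → PA=0x25C13
#3 VA=0xE8083E0E092 (w,user):
  lvl0: tbl 0x1E, slot 29 ⇒ 0x29007 (P1/RW1/US1/PS0)
  lvl1: tbl 0x29, slot 2 ⇒ 0x2B007 (P1/RW1/US1/PS0)
  lvl2: tbl 0x2B, slot 31 ⇒ 0x2E007 (P1/RW1/US1/PS0)
  lvl3: tbl 0x2E, slot 14 ⇒ 0x30007 (P1/RW1/US1/PS0)
  ✓ 0x30092  — 4 lookups
#4 VA=0x18643A1EA6F (w,user):
  lvl0: tbl 0x1E, slot 3 ⇒ 0x34007 (P1/RW1/US1/PS0)
  lvl1: tbl 0x34, slot 25 ⇒ 0x35007 (P1/RW1/US1/PS0)
  lvl2: tbl 0x35, slot 29 ⇒ 0x38007 (P1/RW1/US1/PS0)
  lvl3: tbl 0x38, slot 30 ⇒ 0x3C007 (P1/RW1/US1/PS0)
  ✓ 0x3CA6F  — 4 lookups
#5 VA=0x90141A0E47F (r,user):
  lvl0: tbl 0x1E, slot 18 ⇒ 0x3D007 (P1/RW1/US1/PS0)
  lvl1: tbl 0x3D, slot 5 ⇒ 0x3E007 (P1/RW1/US1/PS0)
  lvl2: tbl 0x3E, slot 13 ⇒ 0x42007 (P1/RW1/US1/PS0)
  lvl3: tbl 0x42, slot 14 ⇒ 0x46007 (P1/RW1/US1/PS0)
  ✓ 0x4647F  — 4 lookups
#6 VA=0x3878000349C (w,kernel):
  lvl0: tbl 0x1E, slot 7 ⇒ 0x4A007 (P1/RW1/US1/PS0)
  lvl1: tbl 0x4A, slot 30 ⇒ 0x4C007 (P1/RW1/US1/PS0)
  lvl2: tbl 0x4C, slot 0 ⇒ 0x4D007 (P1/RW1/US1/PS0)
  lvl3: tbl 0x4D, slot 3 ⇒ 0x50005 (P1/RW0/US1/PS0)
  ✗ PROTECTION_VIOLATION  [4 reads]
#7 VA=0x406C0016E43 (w,user):
  lvl0: tbl 0x1E, slot 8 ⇒ 0x51007 (P1/RW1/US1/PS0)
  lvl1: tbl 0x51, slot 27 ⇒ 0x53007 (P1/RW1/US1/PS0)
  lvl2: tbl 0x53, slot 0 ⇒ 0x57007 (P1/RW1/US1/PS0)
  lvl3: tbl 0x57, slot 22 ⇒ 0x59005 (P1/RW0/US1/PS0)
  ✗ PROTECTION_VIOLATION  [4 reads]

Access #2 fault: NONE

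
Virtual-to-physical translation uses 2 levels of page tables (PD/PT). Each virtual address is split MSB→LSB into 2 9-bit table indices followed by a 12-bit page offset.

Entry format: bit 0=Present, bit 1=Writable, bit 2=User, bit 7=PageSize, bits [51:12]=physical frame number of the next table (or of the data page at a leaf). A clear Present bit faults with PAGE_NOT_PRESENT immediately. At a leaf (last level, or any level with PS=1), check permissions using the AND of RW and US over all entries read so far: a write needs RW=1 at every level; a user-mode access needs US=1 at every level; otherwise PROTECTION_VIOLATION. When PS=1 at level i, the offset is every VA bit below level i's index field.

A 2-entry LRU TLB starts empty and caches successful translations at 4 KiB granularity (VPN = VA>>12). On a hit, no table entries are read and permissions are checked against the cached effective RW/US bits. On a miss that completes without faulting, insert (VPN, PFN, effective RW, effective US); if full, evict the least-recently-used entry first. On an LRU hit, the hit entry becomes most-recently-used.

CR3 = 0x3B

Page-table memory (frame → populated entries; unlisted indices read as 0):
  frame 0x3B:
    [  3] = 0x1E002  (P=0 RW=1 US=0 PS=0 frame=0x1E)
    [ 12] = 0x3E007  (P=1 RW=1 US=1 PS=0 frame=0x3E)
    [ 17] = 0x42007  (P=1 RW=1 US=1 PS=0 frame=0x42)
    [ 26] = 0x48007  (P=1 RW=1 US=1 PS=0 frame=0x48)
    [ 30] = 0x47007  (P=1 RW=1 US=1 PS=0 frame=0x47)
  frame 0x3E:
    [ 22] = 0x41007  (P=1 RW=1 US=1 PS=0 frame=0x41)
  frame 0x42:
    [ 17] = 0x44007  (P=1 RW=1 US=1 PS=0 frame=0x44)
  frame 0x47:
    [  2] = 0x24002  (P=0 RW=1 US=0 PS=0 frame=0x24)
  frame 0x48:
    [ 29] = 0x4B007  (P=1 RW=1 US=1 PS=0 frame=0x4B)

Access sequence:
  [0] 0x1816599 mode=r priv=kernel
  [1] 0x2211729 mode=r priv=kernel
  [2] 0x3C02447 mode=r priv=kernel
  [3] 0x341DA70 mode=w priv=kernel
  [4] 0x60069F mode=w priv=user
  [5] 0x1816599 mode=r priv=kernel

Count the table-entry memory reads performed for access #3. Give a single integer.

Trace:
#0 VA=0x1816599 (r,kernel):
  L0: frame=0x3B idx=12 entry=0x3E007 [P=1 RW=1 US=1 PS=0]
  L1: frame=0x3E idx=22 entry=0x41007 [P=1 RW=1 US=1 PS=0]
  → PA=0x41599  (2 entries read)
#1 VA=0x2211729 (r,kernel):
  L0: frame=0x3B idx=17 entry=0x42007 [P=1 RW=1 US=1 PS=0]
  L1: frame=0x42 idx=17 entry=0x44007 [P=1 RW=1 US=1 PS=0]
  → PA=0x44729  (2 entries read)
#2 VA=0x3C02447 (r,kernel):
  L0: frame=0x3B idx=30 entry=0x47007 [P=1 RW=1 US=1 PS=0]
  L1: frame=0x47 idx=2 entry=0x24002 [P=0 RW=1 US=0 PS=0]
  ✗ PAGE_NOT_PRESENT  [2 reads]
#3 VA=0x341DA70 (w,kernel):
  L0: frame=0x3B idx=26 entry=0x48007 [P=1 RW=1 US=1 PS=0]
  L1: frame=0x48 idx=29 entry=0x4B007 [P=1 RW=1 US=1 PS=0]
  → PA=0x4BA70  (2 entries read)
#4 VA=0x60069F (w,user):
  L0: frame=0x3B idx=3 entry=0x1E002 [P=0 RW=1 US=0 PS=0]
  ✗ PAGE_NOT_PRESENT  [1 reads]
#5 VA=0x1816599 (r,kernel):
  L0: frame=0x3B idx=12 entry=0x3E007 [P=1 RW=1 US=1 PS=0]
  L1: frame=0x3E idx=22 entry=0x41007 [P=1 RW=1 US=1 PS=0]
  → PA=0x41599  (2 entries read)

Entries read for #3: 2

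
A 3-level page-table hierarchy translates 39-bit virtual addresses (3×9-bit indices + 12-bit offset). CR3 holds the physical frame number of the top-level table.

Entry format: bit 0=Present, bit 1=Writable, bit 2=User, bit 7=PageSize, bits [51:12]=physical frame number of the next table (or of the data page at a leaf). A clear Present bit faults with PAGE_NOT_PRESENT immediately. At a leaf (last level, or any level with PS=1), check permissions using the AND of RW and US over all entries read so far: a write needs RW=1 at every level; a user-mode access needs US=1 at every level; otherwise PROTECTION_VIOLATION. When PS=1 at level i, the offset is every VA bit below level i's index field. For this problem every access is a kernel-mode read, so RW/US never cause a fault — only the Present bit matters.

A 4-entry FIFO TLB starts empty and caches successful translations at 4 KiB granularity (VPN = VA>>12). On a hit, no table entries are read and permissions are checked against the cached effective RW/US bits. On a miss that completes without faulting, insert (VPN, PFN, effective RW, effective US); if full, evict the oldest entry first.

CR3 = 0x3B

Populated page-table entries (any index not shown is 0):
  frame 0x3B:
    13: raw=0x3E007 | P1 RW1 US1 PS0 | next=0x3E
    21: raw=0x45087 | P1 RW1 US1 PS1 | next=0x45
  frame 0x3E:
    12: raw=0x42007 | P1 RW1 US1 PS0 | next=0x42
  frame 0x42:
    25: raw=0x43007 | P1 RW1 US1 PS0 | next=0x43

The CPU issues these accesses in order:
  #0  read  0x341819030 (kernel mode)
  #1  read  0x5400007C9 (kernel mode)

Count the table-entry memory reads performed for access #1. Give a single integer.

Walk each access:
#0 VA=0x341819030 (r,kernel):
  L0 @0x3B[13] → 0x3E007  P=1,RW=1,US=1,PS=0
  L1 @0x3E[12] → 0x42007  P=1,RW=1,US=1,PS=0
  L2 @0x42[25] → 0x43007  P=1,RW=1,US=1,PS=0
  ⇒ phys 0x43030  [3 reads]
#1 VA=0x5400007C9 (r,kernel):
  L0 @0x3B[21] → 0x45087  P=1,RW=1,US=1,PS=1
  ⇒ phys 0x457C9 (huge @L0)  [1 reads]

Entries read for #1: 1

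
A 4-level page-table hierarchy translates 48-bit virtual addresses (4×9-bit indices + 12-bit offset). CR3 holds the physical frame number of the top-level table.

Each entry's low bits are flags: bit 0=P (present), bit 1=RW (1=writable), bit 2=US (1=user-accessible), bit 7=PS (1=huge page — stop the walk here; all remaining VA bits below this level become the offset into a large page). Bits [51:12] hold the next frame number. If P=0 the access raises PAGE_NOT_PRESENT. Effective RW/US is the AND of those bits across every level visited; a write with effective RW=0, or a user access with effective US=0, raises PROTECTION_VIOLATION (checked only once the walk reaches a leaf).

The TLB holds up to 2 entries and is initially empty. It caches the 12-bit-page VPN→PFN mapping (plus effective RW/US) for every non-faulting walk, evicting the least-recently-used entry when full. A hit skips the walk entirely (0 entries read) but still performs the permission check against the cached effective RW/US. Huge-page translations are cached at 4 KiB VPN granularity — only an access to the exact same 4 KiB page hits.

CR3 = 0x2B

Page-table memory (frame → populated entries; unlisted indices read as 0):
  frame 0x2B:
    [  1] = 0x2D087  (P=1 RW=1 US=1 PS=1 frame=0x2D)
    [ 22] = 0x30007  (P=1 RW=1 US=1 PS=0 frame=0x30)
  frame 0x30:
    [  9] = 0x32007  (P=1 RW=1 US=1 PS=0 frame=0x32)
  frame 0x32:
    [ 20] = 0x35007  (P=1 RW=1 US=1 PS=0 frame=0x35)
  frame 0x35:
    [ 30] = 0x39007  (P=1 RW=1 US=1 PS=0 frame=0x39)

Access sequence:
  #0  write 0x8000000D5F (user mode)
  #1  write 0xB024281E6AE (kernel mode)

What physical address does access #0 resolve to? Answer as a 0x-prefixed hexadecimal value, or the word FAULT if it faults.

Walk each access:
#0 VA=0x8000000D5F (w,user):
  [0] read 0x2B idx=1: raw=0x2D087 flags P=1 W=1 U=1 S=1
  → PA=0x2DD5F (huge @L0)  (1 entries read)
#1 VA=0xB024281E6AE (w,kernel):
  [0] read 0x2B idx=22: raw=0x30007 flags P=1 W=1 U=1 S=0
  [1] read 0x30 idx=9: raw=0x32007 flags P=1 W=1 U=1 S=0
  [2] read 0x32 idx=20: raw=0x35007 flags P=1 W=1 U=1 S=0
  [3] read 0x35 idx=30: raw=0x39007 flags P=1 W=1 U=1 S=0
  → PA=0x396AE  (4 entries read)

Access #0 PA: 0x2DD5F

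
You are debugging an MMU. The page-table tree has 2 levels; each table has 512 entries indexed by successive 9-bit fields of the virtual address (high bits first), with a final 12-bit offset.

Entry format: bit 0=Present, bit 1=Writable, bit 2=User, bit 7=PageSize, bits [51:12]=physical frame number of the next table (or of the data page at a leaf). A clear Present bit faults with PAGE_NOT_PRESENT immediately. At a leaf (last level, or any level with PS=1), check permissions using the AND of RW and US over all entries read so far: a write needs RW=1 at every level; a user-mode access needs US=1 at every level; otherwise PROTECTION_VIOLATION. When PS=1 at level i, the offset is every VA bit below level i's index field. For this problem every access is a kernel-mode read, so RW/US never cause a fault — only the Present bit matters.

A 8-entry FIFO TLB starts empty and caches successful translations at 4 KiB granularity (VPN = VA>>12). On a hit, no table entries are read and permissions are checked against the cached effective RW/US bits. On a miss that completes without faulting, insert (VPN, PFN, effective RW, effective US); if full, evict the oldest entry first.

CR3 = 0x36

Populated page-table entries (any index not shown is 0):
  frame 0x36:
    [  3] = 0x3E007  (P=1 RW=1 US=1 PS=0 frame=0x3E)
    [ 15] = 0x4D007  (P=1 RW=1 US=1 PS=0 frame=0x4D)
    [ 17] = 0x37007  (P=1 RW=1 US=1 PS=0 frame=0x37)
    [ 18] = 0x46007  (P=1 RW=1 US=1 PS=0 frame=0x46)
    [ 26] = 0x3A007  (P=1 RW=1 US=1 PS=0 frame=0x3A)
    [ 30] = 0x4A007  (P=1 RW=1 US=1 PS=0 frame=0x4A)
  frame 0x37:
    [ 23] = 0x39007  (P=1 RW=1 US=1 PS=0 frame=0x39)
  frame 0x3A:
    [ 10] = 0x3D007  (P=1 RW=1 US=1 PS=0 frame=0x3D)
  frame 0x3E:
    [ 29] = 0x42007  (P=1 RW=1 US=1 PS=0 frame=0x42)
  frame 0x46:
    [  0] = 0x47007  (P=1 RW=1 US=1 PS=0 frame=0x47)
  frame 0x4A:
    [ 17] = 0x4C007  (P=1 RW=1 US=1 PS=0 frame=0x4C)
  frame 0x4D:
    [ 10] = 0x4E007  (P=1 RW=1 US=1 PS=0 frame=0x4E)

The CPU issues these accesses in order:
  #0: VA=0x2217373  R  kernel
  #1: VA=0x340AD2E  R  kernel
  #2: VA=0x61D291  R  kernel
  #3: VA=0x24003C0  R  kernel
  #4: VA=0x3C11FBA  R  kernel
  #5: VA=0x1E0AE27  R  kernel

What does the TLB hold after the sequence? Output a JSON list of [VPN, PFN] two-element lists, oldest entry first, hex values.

Trace:
#0 VA=0x2217373 (r,kernel):
  L0 @0x36[17] → 0x37007  P=1,RW=1,US=1,PS=0
  L1 @0x37[23] → 0x39007  P=1,RW=1,US=1,PS=0
  ✓ 0x39373  — 2 lookups
#1 VA=0x340AD2E (r,kernel):
  L0 @0x36[26] → 0x3A007  P=1,RW=1,US=1,PS=0
  L1 @0x3A[10] → 0x3D007  P=1,RW=1,US=1,PS=0
  ✓ 0x3DD2E  — 2 lookups
#2 VA=0x61D291 (r,kernel):
  L0 @0x36[3] → 0x3E007  P=1,RW=1,US=1,PS=0
  L1 @0x3E[29] → 0x42007  P=1,RW=1,US=1,PS=0
  ✓ 0x42291  — 2 lookups
#3 VA=0x24003C0 (r,kernel):
  L0 @0x36[18] → 0x46007  P=1,RW=1,US=1,PS=0
  L1 @0x46[0] → 0x47007  P=1,RW=1,US=1,PS=0
  ✓ 0x473C0  — 2 lookups
#4 VA=0x3C11FBA (r,kernel):
  L0 @0x36[30] → 0x4A007  P=1,RW=1,US=1,PS=0
  L1 @0x4A[17] → 0x4C007  P=1,RW=1,US=1,PS=0
  ✓ 0x4CFBA  — 2 lookups
#5 VA=0x1E0AE27 (r,kernel):
  L0 @0x36[15] → 0x4D007  P=1,RW=1,US=1,PS=0
  L1 @0x4D[10] → 0x4E007  P=1,RW=1,US=1,PS=0
  ✓ 0x4EE27  — 2 lookups

TLB: [["0x2217", "0x39"], ["0x340A", "0x3D"], ["0x61D", "0x42"], ["0x2400", "0x47"], ["0x3C11", "0x4C"], ["0x1E0A", "0x4E"]]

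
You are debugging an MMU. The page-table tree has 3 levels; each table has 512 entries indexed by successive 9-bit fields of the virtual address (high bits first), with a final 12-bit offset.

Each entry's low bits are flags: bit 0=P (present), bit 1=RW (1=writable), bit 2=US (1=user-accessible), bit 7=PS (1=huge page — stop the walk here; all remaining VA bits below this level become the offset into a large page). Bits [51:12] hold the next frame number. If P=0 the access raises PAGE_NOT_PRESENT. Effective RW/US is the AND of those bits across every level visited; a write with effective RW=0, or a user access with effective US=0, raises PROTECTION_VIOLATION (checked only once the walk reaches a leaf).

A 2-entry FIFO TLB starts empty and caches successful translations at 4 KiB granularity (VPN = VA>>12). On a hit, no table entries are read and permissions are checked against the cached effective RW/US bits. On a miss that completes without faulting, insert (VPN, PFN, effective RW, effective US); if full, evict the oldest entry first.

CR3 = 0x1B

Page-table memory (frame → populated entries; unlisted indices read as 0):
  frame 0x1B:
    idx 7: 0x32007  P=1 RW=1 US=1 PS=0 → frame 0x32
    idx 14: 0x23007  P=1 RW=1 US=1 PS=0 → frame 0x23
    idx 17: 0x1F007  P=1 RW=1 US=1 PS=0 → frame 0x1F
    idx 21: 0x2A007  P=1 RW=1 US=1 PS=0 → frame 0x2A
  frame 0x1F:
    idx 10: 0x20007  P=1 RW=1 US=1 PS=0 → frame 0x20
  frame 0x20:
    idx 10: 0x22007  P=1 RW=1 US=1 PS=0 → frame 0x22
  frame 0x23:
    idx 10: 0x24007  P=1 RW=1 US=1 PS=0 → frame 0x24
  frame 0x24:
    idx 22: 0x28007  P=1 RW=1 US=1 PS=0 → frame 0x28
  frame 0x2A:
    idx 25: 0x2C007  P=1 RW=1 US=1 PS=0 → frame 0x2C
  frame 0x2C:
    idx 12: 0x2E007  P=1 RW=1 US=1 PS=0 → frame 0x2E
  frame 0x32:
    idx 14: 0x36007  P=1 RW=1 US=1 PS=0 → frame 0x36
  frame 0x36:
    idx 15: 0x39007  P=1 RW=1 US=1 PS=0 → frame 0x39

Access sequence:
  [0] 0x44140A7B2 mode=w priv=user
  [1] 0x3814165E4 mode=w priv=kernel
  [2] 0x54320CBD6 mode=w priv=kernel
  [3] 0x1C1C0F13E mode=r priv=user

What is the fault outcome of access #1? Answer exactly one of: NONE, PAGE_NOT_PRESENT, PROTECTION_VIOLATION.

Trace:
#0 VA=0x44140A7B2 (w,user):
  L0 @0x1B[17] → 0x1F007  P=1,RW=1,US=1,PS=0
  L1 @0x1F[10] → 0x20007  P=1,RW=1,US=1,PS=0
  L2 @0x20[10] → 0x22007  P=1,RW=1,US=1,PS=0
  ✓ 0x227B2  — 3 lookups
#1 VA=0x3814165E4 (w,kernel):
  L0 @0x1B[14] → 0x23007  P=1,RW=1,US=1,PS=0
  L1 @0x23[10] → 0x24007  P=1,RW=1,US=1,PS=0
  L2 @0x24[22] → 0x28007  P=1,RW=1,US=1,PS=0
  ✓ 0x285E4  — 3 lookups
#2 VA=0x54320CBD6 (w,kernel):
  L0 @0x1B[21] → 0x2A007  P=1,RW=1,US=1,PS=0
  L1 @0x2A[25] → 0x2C007  P=1,RW=1,US=1,PS=0
  L2 @0x2C[12] → 0x2E007  P=1,RW=1,US=1,PS=0
  ✓ 0x2EBD6  — 3 lookups
#3 VA=0x1C1C0F13E (r,user):
  L0 @0x1B[7] → 0x32007  P=1,RW=1,US=1,PS=0
  L1 @0x32[14] → 0x36007  P=1,RW=1,US=1,PS=0
  L2 @0x36[15] → 0x39007  P=1,RW=1,US=1,PS=0
  ✓ 0x3913E  — 3 lookups

Access #1 fault: NONE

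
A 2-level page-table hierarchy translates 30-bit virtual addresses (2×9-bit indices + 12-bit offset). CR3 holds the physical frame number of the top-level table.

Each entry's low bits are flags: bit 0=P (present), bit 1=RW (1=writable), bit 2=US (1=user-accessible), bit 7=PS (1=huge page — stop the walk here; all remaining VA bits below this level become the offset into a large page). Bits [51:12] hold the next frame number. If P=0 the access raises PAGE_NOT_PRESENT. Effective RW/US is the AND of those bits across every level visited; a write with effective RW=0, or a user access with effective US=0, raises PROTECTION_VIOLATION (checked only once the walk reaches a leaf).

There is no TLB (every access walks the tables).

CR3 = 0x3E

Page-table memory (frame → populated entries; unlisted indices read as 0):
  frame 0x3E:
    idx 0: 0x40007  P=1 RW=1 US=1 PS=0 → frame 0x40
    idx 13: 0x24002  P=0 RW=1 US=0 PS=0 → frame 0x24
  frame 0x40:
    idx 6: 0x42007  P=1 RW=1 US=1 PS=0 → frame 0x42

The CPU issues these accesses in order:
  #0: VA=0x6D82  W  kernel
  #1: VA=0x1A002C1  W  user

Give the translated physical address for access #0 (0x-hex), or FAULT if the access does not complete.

Per-access translation:
#0 VA=0x6D82 (w,kernel):
  L0 @0x3E[0] → 0x40007  P=1,RW=1,US=1,PS=0
  L1 @0x40[6] → 0x42007  P=1,RW=1,US=1,PS=0
  ✓ 0x42D82  — 2 lookups
#1 VA=0x1A002C1 (w,user):
  L0 @0x3E[13] → 0x24002  P=0,RW=1,US=0,PS=0
  ⇒ fault: PAGE_NOT_PRESENT  — 1 lookups

Access #0 PA: 0x42D82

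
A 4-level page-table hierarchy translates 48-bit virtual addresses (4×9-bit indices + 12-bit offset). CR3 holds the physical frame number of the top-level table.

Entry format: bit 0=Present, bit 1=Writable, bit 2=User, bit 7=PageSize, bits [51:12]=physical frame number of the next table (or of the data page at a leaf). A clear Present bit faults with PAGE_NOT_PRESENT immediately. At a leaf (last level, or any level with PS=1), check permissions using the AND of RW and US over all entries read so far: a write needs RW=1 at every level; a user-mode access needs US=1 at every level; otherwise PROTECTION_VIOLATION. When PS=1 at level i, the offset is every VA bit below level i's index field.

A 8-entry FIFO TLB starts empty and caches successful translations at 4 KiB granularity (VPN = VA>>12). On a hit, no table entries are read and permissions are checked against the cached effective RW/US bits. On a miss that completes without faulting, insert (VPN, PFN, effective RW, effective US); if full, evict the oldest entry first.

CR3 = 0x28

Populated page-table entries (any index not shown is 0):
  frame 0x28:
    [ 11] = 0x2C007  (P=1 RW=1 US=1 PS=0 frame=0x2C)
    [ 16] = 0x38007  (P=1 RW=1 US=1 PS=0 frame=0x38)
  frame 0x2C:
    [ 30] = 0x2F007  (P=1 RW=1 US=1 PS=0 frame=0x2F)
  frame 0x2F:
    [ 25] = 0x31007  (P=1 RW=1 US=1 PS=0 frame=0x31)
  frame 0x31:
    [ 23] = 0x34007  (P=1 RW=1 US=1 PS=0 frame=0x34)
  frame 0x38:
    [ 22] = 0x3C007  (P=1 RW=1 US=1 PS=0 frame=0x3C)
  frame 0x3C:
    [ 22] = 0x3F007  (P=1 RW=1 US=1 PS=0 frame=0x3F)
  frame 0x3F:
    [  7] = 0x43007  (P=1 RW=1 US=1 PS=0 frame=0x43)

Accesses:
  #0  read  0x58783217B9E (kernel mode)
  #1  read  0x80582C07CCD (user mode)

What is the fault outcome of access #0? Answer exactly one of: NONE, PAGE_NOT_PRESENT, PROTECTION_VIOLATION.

Per-access translation:
#0 VA=0x58783217B9E (r,kernel):
  L0: frame=0x28 idx=11 entry=0x2C007 [P=1 RW=1 US=1 PS=0]
  L1: frame=0x2C idx=30 entry=0x2F007 [P=1 RW=1 US=1 PS=0]
  L2: frame=0x2F idx=25 entry=0x31007 [P=1 RW=1 US=1 PS=0]
  L3: frame=0x31 idx=23 entry=0x34007 [P=1 RW=1 US=1 PS=0]
  ✓ 0x34B9E  — 4 lookups
#1 VA=0x80582C07CCD (r,user):
  L0: frame=0x28 idx=16 entry=0x38007 [P=1 RW=1 US=1 PS=0]
  L1: frame=0x38 idx=22 entry=0x3C007 [P=1 RW=1 US=1 PS=0]
  L2: frame=0x3C idx=22 entry=0x3F007 [P=1 RW=1 US=1 PS=0]
  L3: frame=0x3F idx=7 entry=0x43007 [P=1 RW=1 US=1 PS=0]
  ✓ 0x43CCD  — 4 lookups

Access #0 fault: NONE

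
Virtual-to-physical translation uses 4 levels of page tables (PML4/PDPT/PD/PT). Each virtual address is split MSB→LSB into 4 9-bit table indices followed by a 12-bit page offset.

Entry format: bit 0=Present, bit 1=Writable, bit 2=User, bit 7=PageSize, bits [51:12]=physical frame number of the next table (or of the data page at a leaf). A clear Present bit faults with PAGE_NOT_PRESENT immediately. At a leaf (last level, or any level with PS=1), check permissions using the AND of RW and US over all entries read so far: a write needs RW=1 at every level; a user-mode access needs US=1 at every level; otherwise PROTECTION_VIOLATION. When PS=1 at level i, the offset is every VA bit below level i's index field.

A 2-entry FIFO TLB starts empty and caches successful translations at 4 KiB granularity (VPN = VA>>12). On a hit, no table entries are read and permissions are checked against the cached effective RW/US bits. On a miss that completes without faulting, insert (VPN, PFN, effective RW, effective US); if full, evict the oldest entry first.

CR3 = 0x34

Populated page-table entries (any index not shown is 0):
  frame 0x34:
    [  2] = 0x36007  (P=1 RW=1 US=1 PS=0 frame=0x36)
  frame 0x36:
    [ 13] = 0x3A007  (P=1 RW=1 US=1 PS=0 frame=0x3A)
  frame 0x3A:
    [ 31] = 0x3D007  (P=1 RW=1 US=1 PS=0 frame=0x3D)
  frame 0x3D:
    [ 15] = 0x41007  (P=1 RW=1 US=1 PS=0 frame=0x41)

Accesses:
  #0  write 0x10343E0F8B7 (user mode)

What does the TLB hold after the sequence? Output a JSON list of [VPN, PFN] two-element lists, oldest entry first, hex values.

Trace:
#0 VA=0x10343E0F8B7 (w,user):
  L0 @0x34[2] → 0x36007  P=1,RW=1,US=1,PS=0
  L1 @0x36[13] → 0x3A007  P=1,RW=1,US=1,PS=0
  L2 @0x3A[31] → 0x3D007  P=1,RW=1,US=1,PS=0
  L3 @0x3D[15] → 0x41007  P=1,RW=1,US=1,PS=0
  → PA=0x418B7  (4 entries read)

TLB: [["0x10343E0F", "0x41"]]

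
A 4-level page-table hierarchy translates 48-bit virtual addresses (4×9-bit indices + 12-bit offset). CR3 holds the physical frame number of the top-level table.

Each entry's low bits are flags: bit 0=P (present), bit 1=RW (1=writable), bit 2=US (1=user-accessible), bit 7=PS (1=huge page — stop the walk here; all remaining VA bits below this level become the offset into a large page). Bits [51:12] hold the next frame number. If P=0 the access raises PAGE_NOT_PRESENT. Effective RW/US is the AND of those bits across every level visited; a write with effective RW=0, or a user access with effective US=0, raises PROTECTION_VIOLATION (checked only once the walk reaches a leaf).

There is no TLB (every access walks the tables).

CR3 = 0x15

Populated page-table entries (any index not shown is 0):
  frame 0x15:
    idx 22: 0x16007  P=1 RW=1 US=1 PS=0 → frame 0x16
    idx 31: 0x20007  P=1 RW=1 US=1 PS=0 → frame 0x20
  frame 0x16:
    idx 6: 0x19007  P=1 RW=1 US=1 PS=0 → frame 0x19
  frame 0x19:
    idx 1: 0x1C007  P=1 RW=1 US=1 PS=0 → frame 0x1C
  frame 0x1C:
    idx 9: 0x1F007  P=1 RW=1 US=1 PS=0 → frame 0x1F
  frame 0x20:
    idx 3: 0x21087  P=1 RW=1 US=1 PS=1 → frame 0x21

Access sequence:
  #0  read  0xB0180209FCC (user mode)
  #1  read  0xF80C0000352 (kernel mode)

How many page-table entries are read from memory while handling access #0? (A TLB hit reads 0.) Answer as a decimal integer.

Trace:
#0 VA=0xB0180209FCC (r,user):
  L0: frame=0x15 idx=22 entry=0x16007 [P=1 RW=1 US=1 PS=0]
  L1: frame=0x16 idx=6 entry=0x19007 [P=1 RW=1 US=1 PS=0]
  L2: frame=0x19 idx=1 entry=0x1C007 [P=1 RW=1 US=1 PS=0]
  L3: frame=0x1C idx=9 entry=0x1F007 [P=1 RW=1 US=1 PS=0]
  ✓ 0x1FFCC  — 4 lookups
#1 VA=0xF80C0000352 (r,kernel):
  L0: frame=0x15 idx=31 entry=0x20007 [P=1 RW=1 US=1 PS=0]
  L1: frame=0x20 idx=3 entry=0x21087 [P=1 RW=1 US=1 PS=1]
  ✓ 0x21352 (huge @L1)  — 2 lookups

Entries read for #0: 4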